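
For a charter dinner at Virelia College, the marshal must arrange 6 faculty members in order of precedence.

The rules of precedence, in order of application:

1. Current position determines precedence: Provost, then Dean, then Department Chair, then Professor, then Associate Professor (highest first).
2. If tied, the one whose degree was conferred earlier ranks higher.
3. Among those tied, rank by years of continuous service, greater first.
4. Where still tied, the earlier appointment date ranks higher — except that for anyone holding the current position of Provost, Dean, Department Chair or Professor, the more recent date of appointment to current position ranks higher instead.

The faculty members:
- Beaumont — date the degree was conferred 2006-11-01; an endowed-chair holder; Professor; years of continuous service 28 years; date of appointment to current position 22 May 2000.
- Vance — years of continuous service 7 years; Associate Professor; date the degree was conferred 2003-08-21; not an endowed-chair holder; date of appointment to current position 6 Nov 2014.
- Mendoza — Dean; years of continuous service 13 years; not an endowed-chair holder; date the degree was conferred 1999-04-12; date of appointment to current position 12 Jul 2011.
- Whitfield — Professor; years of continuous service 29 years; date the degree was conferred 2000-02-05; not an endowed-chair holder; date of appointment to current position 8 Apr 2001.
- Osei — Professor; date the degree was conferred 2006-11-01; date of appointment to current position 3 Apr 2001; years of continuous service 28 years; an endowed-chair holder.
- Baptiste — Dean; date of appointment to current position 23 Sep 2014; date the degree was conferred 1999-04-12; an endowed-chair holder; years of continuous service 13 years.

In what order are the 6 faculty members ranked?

By current position: Baptiste and Mendoza (Dean); then Whitfield, Osei and Beaumont (Professor); then Vance (Associate Professor).
Baptiste and Mendoza both have date the degree was conferred 1999-04-12, so the next rule applies.
Baptiste and Mendoza both have years of continuous service 13 years, so the next rule applies.
Among Baptiste and Mendoza, by date of appointment to current position (later first) (reversed rule for this group): Baptiste (23 Sep 2014) before Mendoza (12 Jul 2011).
Among Whitfield, Osei and Beaumont, by date the degree was conferred (earlier first): Whitfield (2000-02-05) before Osei and Beaumont (2006-11-01).
Osei and Beaumont both have years of continuous service 28 years, so the next rule applies.
Among Osei and Beaumont, by date of appointment to current position (later first) (reversed rule for this group): Osei (3 Apr 2001) before Beaumont (22 May 2000).
Full order: Baptiste, Mendoza, Whitfield, Osei, Beaumont, Vance.

Baptiste, Mendoza, Whitfield, Osei, Beaumont, Vance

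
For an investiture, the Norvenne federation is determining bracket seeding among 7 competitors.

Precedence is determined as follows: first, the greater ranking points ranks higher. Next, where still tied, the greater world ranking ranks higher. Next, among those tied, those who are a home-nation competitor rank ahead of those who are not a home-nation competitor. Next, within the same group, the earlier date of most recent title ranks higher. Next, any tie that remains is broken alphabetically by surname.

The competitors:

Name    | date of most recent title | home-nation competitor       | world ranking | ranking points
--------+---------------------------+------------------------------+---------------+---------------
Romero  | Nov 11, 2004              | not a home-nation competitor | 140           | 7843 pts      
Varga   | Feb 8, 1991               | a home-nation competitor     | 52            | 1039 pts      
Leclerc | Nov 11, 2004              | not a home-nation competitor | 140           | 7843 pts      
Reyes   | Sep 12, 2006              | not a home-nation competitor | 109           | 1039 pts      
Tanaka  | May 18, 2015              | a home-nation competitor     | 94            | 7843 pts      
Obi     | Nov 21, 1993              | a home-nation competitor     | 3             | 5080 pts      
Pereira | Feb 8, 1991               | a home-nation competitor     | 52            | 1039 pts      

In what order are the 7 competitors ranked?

By ranking points (higher first): Leclerc, Romero and Tanaka (each 7843 pts); then Obi (5080 pts); then Reyes, Pereira and Varga (each 1039 pts).
Among Leclerc, Romero and Tanaka, by world ranking (higher first): Leclerc and Romero (140) before Tanaka (94).
Leclerc and Romero are each not a home-nation competitor, so the next rule applies.
Leclerc and Romero both have date of most recent title Nov 11, 2004, so the next rule applies.
Among Leclerc and Romero, alphabetically by surname: Leclerc before Romero.
Among Reyes, Pereira and Varga, by world ranking (higher first): Reyes (109) before Pereira and Varga (52).
Pereira and Varga are each a home-nation competitor, so the next rule applies.
Pereira and Varga both have date of most recent title Feb 8, 1991, so the next rule applies.
Among Pereira and Varga, alphabetically by surname: Pereira before Varga.
Full order: Leclerc, Romero, Tanaka, Obi, Reyes, Pereira, Varga.

Leclerc, Romero, Tanaka, Obi, Reyes, Pereira, Varga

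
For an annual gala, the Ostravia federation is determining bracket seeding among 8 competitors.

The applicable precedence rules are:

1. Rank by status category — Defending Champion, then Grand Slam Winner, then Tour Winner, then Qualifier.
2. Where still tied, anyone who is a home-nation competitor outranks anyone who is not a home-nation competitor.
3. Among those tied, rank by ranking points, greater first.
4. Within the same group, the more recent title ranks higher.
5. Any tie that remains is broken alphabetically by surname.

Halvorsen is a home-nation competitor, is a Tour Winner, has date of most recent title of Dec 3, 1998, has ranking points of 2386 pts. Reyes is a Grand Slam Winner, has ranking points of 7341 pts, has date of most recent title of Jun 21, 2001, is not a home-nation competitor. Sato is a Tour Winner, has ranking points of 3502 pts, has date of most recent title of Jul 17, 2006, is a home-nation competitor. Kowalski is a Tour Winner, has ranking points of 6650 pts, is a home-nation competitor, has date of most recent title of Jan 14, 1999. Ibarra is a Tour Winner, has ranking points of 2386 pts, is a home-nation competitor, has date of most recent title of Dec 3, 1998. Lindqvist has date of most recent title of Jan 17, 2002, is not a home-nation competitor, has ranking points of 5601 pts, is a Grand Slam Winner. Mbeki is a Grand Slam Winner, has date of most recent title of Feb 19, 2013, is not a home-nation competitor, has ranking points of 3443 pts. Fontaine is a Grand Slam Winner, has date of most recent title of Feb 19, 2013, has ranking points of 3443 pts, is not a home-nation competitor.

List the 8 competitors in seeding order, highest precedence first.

By status category: Reyes, Lindqvist, Fontaine and Mbeki (Grand Slam Winner); then Kowalski, Sato, Halvorsen and Ibarra (Tour Winner).
Reyes, Lindqvist, Fontaine and Mbeki are each not a home-nation competitor, so the next rule applies.
Among Reyes, Lindqvist, Fontaine and Mbeki, by ranking points (higher first): Reyes (7341 pts) before Lindqvist (5601 pts) before Fontaine and Mbeki (3443 pts).
Fontaine and Mbeki both have date of most recent title Feb 19, 2013, so the next rule applies.
Among Fontaine and Mbeki, alphabetically by surname: Fontaine before Mbeki.
Kowalski, Sato, Halvorsen and Ibarra are each a home-nation competitor, so the next rule applies.
Among Kowalski, Sato, Halvorsen and Ibarra, by ranking points (higher first): Kowalski (6650 pts) before Sato (3502 pts) before Halvorsen and Ibarra (2386 pts).
Halvorsen and Ibarra both have date of most recent title Dec 3, 1998, so the next rule applies.
Among Halvorsen and Ibarra, alphabetically by surname: Halvorsen before Ibarra.
Full order: Reyes, Lindqvist, Fontaine, Mbeki, Kowalski, Sato, Halvorsen, Ibarra.

Reyes, Lindqvist, Fontaine, Mbeki, Kowalski, Sato, Halvorsen, Ibarra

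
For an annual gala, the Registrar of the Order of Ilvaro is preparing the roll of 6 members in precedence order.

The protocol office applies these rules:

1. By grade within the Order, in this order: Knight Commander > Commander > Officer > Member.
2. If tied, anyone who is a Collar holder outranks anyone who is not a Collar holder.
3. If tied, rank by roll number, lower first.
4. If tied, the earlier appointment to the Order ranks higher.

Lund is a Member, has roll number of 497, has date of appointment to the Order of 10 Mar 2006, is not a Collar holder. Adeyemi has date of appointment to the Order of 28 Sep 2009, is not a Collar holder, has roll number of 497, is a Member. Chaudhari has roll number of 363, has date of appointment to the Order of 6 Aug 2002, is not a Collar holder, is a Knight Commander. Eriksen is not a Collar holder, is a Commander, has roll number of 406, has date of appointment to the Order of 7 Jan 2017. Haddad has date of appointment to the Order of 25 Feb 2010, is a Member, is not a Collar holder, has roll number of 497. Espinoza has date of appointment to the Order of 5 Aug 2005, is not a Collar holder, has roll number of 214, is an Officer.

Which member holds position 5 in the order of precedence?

Adeyemi

By grade within the Order: Chaudhari (Knight Commander); then Eriksen (Commander); then Espinoza (Officer); then Lund, Adeyemi and Haddad (Member).
Lund, Adeyemi and Haddad are each not a Collar holder, so the next rule applies.
Lund, Adeyemi and Haddad all have roll number 497, so the next rule applies.
Among Lund, Adeyemi and Haddad, by date of appointment to the Order (earlier first): Lund (10 Mar 2006) before Adeyemi (28 Sep 2009) before Haddad (25 Feb 2010).
Order: Chaudhari, Eriksen, Espinoza, Lund, Adeyemi, Haddad.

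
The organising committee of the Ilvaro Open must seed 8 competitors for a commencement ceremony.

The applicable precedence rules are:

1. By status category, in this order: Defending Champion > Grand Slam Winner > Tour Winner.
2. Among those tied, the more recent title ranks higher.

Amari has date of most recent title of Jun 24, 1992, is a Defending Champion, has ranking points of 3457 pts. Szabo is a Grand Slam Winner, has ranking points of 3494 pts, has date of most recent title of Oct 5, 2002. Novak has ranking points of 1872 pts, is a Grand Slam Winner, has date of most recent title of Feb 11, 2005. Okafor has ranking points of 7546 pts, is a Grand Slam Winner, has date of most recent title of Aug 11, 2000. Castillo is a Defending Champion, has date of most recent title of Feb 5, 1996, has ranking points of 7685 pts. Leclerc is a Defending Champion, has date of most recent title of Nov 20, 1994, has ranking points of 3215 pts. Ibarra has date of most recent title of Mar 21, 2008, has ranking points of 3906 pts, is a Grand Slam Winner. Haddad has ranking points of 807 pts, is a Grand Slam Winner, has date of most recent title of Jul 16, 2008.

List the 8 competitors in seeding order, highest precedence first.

By status category: Castillo, Leclerc and Amari (Defending Champion); then Haddad, Ibarra, Novak, Szabo and Okafor (Grand Slam Winner).
Among Castillo, Leclerc and Amari, by date of most recent title (later first): Castillo (Feb 5, 1996) before Leclerc (Nov 20, 1994) before Amari (Jun 24, 1992).
Among Haddad, Ibarra, Novak, Szabo and Okafor, by date of most recent title (later first): Haddad (Jul 16, 2008) before Ibarra (Mar 21, 2008) before Novak (Feb 11, 2005) before Szabo (Oct 5, 2002) before Okafor (Aug 11, 2000).
Full order: Castillo, Leclerc, Amari, Haddad, Ibarra, Novak, Szabo, Okafor.

Castillo, Leclerc, Amari, Haddad, Ibarra, Novak, Szabo, Okafor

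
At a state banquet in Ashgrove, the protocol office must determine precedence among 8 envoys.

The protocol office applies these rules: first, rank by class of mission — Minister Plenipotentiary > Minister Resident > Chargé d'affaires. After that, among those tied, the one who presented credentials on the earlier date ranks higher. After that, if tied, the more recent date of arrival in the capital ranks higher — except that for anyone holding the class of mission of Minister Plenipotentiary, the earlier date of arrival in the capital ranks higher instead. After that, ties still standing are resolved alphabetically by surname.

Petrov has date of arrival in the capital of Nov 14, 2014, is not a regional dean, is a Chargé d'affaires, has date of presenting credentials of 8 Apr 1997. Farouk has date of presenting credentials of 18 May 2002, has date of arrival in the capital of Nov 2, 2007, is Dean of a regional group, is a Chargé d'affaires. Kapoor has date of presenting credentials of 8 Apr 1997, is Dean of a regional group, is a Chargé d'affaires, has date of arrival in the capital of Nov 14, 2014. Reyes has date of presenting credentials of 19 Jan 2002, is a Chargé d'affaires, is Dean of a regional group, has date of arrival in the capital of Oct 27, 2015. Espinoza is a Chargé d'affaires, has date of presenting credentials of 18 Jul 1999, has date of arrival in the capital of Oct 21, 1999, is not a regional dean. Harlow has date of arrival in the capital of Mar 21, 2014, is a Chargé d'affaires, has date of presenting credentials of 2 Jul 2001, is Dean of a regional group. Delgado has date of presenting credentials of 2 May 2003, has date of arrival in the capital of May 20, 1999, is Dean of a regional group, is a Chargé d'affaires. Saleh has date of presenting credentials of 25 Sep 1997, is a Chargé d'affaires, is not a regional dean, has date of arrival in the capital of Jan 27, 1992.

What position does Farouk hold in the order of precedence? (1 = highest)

7

By class of mission: Kapoor, Petrov, Saleh, Espinoza, Harlow, Reyes, Farouk and Delgado (Chargé d'affaires).
Among Kapoor, Petrov, Saleh, Espinoza, Harlow, Reyes, Farouk and Delgado, by date of presenting credentials (earlier first): Kapoor and Petrov (8 Apr 1997) before Saleh (25 Sep 1997) before Espinoza (18 Jul 1999) before Harlow (2 Jul 2001) before Reyes (19 Jan 2002) before Farouk (18 May 2002) before Delgado (2 May 2003).
Kapoor and Petrov both have date of arrival in the capital Nov 14, 2014, so the next rule applies.
Among Kapoor and Petrov, alphabetically by surname: Kapoor before Petrov.
Order: Kapoor, Petrov, Saleh, Espinoza, Harlow, Reyes, Farouk, Delgado. So position 7.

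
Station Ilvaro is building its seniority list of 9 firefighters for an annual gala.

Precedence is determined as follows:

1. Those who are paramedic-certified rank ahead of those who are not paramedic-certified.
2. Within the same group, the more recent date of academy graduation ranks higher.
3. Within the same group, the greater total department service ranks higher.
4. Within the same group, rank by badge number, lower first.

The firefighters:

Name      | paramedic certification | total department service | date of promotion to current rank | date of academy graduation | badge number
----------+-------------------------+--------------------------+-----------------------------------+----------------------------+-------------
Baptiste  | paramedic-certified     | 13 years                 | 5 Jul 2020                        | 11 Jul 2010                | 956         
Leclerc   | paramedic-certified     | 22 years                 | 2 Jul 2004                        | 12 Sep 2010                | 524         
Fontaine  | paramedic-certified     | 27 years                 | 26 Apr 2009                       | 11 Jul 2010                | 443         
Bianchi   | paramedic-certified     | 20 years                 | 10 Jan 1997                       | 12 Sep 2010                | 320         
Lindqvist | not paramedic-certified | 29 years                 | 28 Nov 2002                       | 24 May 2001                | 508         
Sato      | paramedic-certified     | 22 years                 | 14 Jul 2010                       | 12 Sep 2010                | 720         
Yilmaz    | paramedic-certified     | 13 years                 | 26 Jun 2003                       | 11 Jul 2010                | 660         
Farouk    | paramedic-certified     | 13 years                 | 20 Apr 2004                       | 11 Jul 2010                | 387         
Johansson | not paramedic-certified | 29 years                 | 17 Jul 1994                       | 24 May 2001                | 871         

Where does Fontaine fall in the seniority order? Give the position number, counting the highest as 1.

By the first rule: Leclerc, Sato, Bianchi, Fontaine, Farouk, Yilmaz and Baptiste (each paramedic-certified); then Lindqvist and Johansson (both not paramedic-certified).
Among Leclerc, Sato, Bianchi, Fontaine, Farouk, Yilmaz and Baptiste, by date of academy graduation (later first): Leclerc, Sato and Bianchi (12 Sep 2010) before Fontaine, Farouk, Yilmaz and Baptiste (11 Jul 2010).
Among Leclerc, Sato and Bianchi, by total department service (higher first): Leclerc and Sato (22 years) before Bianchi (20 years).
Among Leclerc and Sato, by badge number (lower first): Leclerc (524) before Sato (720).
Among Fontaine, Farouk, Yilmaz and Baptiste, by total department service (higher first): Fontaine (27 years) before Farouk, Yilmaz and Baptiste (13 years).
Among Farouk, Yilmaz and Baptiste, by badge number (lower first): Farouk (387) before Yilmaz (660) before Baptiste (956).
Lindqvist and Johansson both have date of academy graduation 24 May 2001, so the next rule applies.
Lindqvist and Johansson both have total department service 29 years, so the next rule applies.
Among Lindqvist and Johansson, by badge number (lower first): Lindqvist (508) before Johansson (871).
Order: Leclerc, Sato, Bianchi, Fontaine, Farouk, Yilmaz, Baptiste, Lindqvist, Johansson. So position 4.

4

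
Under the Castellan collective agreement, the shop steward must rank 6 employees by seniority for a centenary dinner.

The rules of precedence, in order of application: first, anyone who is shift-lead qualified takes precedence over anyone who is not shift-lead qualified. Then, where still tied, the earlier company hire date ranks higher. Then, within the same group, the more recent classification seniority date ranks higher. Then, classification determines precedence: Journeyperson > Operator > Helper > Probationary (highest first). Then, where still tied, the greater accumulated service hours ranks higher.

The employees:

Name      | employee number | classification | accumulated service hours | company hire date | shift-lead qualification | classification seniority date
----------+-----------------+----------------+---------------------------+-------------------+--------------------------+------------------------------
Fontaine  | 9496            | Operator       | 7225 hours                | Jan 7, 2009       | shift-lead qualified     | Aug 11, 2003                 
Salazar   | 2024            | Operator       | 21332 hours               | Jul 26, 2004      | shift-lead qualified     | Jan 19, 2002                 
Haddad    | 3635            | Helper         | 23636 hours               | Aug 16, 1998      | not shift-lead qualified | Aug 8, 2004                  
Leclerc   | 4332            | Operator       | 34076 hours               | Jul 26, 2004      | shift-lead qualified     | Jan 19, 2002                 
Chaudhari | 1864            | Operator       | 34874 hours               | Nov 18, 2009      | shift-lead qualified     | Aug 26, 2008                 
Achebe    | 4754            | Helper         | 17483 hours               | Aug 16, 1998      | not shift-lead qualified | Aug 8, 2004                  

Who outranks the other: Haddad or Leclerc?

Leclerc

By the first rule: Leclerc, Salazar, Fontaine and Chaudhari (each shift-lead qualified); then Haddad and Achebe (both not shift-lead qualified).
Among Leclerc, Salazar, Fontaine and Chaudhari, by company hire date (earlier first): Leclerc and Salazar (Jul 26, 2004) before Fontaine (Jan 7, 2009) before Chaudhari (Nov 18, 2009).
Leclerc and Salazar both have classification seniority date Jan 19, 2002, so the next rule applies.
Leclerc and Salazar are each Operator, so the next rule applies.
Among Leclerc and Salazar, by accumulated service hours (higher first): Leclerc (34076 hours) before Salazar (21332 hours).
Haddad and Achebe both have company hire date Aug 16, 1998, so the next rule applies.
Haddad and Achebe both have classification seniority date Aug 8, 2004, so the next rule applies.
Haddad and Achebe are each Helper, so the next rule applies.
Among Haddad and Achebe, by accumulated service hours (higher first): Haddad (23636 hours) before Achebe (17483 hours).
So Leclerc takes precedence.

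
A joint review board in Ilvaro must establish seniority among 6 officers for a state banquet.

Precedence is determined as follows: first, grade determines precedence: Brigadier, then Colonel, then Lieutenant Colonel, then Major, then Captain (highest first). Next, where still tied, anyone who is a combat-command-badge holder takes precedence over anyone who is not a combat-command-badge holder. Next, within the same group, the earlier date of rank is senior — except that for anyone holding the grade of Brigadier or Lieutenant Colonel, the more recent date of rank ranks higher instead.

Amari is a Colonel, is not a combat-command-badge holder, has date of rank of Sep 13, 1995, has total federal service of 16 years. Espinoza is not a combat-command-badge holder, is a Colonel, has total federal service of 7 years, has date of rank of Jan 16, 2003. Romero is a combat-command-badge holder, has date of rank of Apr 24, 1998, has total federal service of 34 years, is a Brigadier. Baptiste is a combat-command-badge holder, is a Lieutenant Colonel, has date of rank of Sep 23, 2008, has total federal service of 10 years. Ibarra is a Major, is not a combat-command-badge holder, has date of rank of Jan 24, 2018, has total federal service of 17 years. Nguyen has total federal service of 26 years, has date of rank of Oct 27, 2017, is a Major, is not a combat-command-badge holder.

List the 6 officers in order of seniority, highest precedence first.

Romero, Amari, Espinoza, Baptiste, Nguyen, Ibarra

By grade: Romero (Brigadier); then Amari and Espinoza (Colonel); then Baptiste (Lieutenant Colonel); then Nguyen and Ibarra (Major).
Amari and Espinoza are each not a combat-command-badge holder, so the next rule applies.
Among Amari and Espinoza, by date of rank (earlier first): Amari (Sep 13, 1995) before Espinoza (Jan 16, 2003).
Nguyen and Ibarra are each not a combat-command-badge holder, so the next rule applies.
Among Nguyen and Ibarra, by date of rank (earlier first): Nguyen (Oct 27, 2017) before Ibarra (Jan 24, 2018).
Full order: Romero, Amari, Espinoza, Baptiste, Nguyen, Ibarra.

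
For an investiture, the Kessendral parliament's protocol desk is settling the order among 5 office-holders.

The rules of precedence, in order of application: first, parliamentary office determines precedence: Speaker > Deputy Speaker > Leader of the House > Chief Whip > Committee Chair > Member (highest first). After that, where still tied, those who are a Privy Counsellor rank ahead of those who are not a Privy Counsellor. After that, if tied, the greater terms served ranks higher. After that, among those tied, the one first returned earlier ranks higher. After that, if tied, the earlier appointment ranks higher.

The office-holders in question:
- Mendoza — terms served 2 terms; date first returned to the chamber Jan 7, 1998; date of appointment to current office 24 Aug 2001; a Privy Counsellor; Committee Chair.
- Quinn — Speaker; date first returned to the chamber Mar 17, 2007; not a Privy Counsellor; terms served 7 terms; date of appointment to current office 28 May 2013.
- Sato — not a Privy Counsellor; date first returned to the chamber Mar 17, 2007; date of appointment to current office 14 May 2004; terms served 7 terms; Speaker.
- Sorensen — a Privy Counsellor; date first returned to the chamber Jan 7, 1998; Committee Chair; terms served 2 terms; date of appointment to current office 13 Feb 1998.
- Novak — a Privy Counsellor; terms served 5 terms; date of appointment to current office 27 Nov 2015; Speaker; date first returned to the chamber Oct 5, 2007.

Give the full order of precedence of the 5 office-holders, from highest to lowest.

Novak, Sato, Quinn, Sorensen, Mendoza

By parliamentary office: Novak, Sato and Quinn (Speaker); then Sorensen and Mendoza (Committee Chair).
Among Novak, Sato and Quinn, a Privy Counsellor before not a Privy Counsellor: Novak (a Privy Counsellor) before Sato and Quinn (not a Privy Counsellor).
Sato and Quinn both have terms served 7 terms, so the next rule applies.
Sato and Quinn both have date first returned to the chamber Mar 17, 2007, so the next rule applies.
Among Sato and Quinn, by date of appointment to current office (earlier first): Sato (14 May 2004) before Quinn (28 May 2013).
Sorensen and Mendoza are each a Privy Counsellor, so the next rule applies.
Sorensen and Mendoza both have terms served 2 terms, so the next rule applies.
Sorensen and Mendoza both have date first returned to the chamber Jan 7, 1998, so the next rule applies.
Among Sorensen and Mendoza, by date of appointment to current office (earlier first): Sorensen (13 Feb 1998) before Mendoza (24 Aug 2001).
Full order: Novak, Sato, Quinn, Sorensen, Mendoza.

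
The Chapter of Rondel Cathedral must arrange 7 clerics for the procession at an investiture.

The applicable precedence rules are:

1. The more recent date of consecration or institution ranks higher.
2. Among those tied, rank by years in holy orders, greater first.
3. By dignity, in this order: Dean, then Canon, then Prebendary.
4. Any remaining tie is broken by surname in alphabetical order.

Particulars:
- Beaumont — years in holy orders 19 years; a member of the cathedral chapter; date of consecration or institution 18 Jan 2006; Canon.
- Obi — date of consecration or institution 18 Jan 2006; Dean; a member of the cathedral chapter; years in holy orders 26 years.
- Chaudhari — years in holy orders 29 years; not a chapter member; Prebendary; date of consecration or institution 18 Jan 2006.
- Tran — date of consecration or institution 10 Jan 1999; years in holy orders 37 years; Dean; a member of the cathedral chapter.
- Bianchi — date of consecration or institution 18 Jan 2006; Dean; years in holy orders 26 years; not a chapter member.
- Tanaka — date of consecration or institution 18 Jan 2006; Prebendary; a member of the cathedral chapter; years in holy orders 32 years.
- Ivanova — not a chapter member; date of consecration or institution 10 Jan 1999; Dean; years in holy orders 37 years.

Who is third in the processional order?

By date of consecration or institution (later first): Tanaka, Chaudhari, Bianchi, Obi and Beaumont (each 18 Jan 2006); then Ivanova and Tran (both 10 Jan 1999).
Among Tanaka, Chaudhari, Bianchi, Obi and Beaumont, by years in holy orders (higher first): Tanaka (32 years) before Chaudhari (29 years) before Bianchi and Obi (26 years) before Beaumont (19 years).
Bianchi and Obi are each Dean, so the next rule applies.
Among Bianchi and Obi, alphabetically by surname: Bianchi before Obi.
Ivanova and Tran both have years in holy orders 37 years, so the next rule applies.
Ivanova and Tran are each Dean, so the next rule applies.
Among Ivanova and Tran, alphabetically by surname: Ivanova before Tran.
Order: Tanaka, Chaudhari, Bianchi, Obi, Beaumont, Ivanova, Tran.

Bianchi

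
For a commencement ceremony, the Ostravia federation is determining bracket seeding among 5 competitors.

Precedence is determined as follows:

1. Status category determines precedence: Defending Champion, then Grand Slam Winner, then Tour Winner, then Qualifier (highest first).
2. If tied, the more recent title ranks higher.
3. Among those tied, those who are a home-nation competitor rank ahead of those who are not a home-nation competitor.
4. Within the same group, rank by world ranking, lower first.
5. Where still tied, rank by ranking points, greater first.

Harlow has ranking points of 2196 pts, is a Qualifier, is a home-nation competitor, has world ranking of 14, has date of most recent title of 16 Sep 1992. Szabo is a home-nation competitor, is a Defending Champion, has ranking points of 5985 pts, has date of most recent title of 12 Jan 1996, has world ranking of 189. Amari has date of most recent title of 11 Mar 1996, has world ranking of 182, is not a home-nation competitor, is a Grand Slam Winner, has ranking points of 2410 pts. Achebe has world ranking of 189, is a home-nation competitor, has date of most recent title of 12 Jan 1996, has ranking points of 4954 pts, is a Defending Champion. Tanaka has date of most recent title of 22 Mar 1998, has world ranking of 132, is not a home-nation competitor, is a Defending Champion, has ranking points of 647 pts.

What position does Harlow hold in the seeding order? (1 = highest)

5

By status category: Tanaka, Szabo and Achebe (Defending Champion); then Amari (Grand Slam Winner); then Harlow (Qualifier).
Among Tanaka, Szabo and Achebe, by date of most recent title (later first): Tanaka (22 Mar 1998) before Szabo and Achebe (12 Jan 1996).
Szabo and Achebe are each a home-nation competitor, so the next rule applies.
Szabo and Achebe both have world ranking 189, so the next rule applies.
Among Szabo and Achebe, by ranking points (higher first): Szabo (5985 pts) before Achebe (4954 pts).
Order: Tanaka, Szabo, Achebe, Amari, Harlow. So position 5.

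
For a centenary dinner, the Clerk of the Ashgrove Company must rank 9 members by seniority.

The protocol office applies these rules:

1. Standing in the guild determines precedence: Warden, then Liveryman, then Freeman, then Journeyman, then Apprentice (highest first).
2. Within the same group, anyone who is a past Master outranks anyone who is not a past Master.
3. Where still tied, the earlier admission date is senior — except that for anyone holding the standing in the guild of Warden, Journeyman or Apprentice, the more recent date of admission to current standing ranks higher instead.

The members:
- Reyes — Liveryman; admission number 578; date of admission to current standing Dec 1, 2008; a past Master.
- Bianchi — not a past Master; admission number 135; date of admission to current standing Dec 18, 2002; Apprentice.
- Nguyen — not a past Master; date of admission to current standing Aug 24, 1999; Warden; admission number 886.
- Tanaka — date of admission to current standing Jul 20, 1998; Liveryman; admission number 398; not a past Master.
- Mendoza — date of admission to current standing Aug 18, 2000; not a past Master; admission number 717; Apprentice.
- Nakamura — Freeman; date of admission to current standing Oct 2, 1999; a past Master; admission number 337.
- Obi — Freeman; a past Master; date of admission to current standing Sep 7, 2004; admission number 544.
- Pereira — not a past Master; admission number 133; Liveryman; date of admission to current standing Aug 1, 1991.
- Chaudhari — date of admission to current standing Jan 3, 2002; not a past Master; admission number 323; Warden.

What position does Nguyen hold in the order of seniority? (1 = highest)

By standing in the guild: Chaudhari and Nguyen (Warden); then Reyes, Pereira and Tanaka (Liveryman); then Nakamura and Obi (Freeman); then Bianchi and Mendoza (Apprentice).
Chaudhari and Nguyen are each not a past Master, so the next rule applies.
Among Chaudhari and Nguyen, by date of admission to current standing (later first) (reversed rule for this group): Chaudhari (Jan 3, 2002) before Nguyen (Aug 24, 1999).
Among Reyes, Pereira and Tanaka, a past Master before not a past Master: Reyes (a past Master) before Pereira and Tanaka (not a past Master).
Among Pereira and Tanaka, by date of admission to current standing (earlier first): Pereira (Aug 1, 1991) before Tanaka (Jul 20, 1998).
Nakamura and Obi are each a past Master, so the next rule applies.
Among Nakamura and Obi, by date of admission to current standing (earlier first): Nakamura (Oct 2, 1999) before Obi (Sep 7, 2004).
Bianchi and Mendoza are each not a past Master, so the next rule applies.
Among Bianchi and Mendoza, by date of admission to current standing (later first) (reversed rule for this group): Bianchi (Dec 18, 2002) before Mendoza (Aug 18, 2000).
Order: Chaudhari, Nguyen, Reyes, Pereira, Tanaka, Nakamura, Obi, Bianchi, Mendoza. So position 2.

2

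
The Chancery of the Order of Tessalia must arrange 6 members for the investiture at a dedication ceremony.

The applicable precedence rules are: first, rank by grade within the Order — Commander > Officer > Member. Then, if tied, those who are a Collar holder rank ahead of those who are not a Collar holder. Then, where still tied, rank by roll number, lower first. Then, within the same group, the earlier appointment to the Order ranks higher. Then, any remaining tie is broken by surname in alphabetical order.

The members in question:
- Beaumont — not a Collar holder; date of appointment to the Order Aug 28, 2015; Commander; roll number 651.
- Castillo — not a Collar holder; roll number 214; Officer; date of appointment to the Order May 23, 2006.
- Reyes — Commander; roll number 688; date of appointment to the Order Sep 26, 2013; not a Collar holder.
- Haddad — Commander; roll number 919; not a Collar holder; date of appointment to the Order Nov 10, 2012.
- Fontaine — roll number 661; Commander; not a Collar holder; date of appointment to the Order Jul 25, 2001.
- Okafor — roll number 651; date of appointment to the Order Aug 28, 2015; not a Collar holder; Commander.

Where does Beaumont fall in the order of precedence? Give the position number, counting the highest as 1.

1

By grade within the Order: Beaumont, Okafor, Fontaine, Reyes and Haddad (Commander); then Castillo (Officer).
Beaumont, Okafor, Fontaine, Reyes and Haddad are each not a Collar holder, so the next rule applies.
Among Beaumont, Okafor, Fontaine, Reyes and Haddad, by roll number (lower first): Beaumont and Okafor (651) before Fontaine (661) before Reyes (688) before Haddad (919).
Beaumont and Okafor both have date of appointment to the Order Aug 28, 2015, so the next rule applies.
Among Beaumont and Okafor, alphabetically by surname: Beaumont before Okafor.
Order: Beaumont, Okafor, Fontaine, Reyes, Haddad, Castillo. So position 1.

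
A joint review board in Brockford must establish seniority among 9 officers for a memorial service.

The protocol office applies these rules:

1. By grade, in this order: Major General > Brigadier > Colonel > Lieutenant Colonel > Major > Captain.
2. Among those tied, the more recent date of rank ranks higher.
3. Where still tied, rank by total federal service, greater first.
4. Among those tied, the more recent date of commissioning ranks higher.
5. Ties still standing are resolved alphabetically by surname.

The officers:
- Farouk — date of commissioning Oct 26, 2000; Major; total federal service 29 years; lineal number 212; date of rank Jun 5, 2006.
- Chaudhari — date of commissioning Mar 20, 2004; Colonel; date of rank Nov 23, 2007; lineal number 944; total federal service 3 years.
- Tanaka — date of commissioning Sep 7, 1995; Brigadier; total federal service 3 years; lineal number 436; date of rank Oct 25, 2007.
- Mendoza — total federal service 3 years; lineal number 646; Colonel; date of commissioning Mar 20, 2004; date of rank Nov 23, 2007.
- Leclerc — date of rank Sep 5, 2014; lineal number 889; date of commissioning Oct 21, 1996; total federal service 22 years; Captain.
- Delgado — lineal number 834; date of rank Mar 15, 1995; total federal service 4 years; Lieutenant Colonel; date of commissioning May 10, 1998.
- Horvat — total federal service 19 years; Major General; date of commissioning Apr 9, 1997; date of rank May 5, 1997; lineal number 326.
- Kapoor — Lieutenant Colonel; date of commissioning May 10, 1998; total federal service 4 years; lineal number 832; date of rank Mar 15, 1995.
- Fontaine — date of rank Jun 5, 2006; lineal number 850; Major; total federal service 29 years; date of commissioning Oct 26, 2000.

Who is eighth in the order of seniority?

Fontaine

By grade: Horvat (Major General); then Tanaka (Brigadier); then Chaudhari and Mendoza (Colonel); then Delgado and Kapoor (Lieutenant Colonel); then Farouk and Fontaine (Major); then Leclerc (Captain).
Chaudhari and Mendoza both have date of rank Nov 23, 2007, so the next rule applies.
Chaudhari and Mendoza both have total federal service 3 years, so the next rule applies.
Chaudhari and Mendoza both have date of commissioning Mar 20, 2004, so the next rule applies.
Among Chaudhari and Mendoza, alphabetically by surname: Chaudhari before Mendoza.
Delgado and Kapoor both have date of rank Mar 15, 1995, so the next rule applies.
Delgado and Kapoor both have total federal service 4 years, so the next rule applies.
Delgado and Kapoor both have date of commissioning May 10, 1998, so the next rule applies.
Among Delgado and Kapoor, alphabetically by surname: Delgado before Kapoor.
Farouk and Fontaine both have date of rank Jun 5, 2006, so the next rule applies.
Farouk and Fontaine both have total federal service 29 years, so the next rule applies.
Farouk and Fontaine both have date of commissioning Oct 26, 2000, so the next rule applies.
Among Farouk and Fontaine, alphabetically by surname: Farouk before Fontaine.
Order: Horvat, Tanaka, Chaudhari, Mendoza, Delgado, Kapoor, Farouk, Fontaine, Leclerc.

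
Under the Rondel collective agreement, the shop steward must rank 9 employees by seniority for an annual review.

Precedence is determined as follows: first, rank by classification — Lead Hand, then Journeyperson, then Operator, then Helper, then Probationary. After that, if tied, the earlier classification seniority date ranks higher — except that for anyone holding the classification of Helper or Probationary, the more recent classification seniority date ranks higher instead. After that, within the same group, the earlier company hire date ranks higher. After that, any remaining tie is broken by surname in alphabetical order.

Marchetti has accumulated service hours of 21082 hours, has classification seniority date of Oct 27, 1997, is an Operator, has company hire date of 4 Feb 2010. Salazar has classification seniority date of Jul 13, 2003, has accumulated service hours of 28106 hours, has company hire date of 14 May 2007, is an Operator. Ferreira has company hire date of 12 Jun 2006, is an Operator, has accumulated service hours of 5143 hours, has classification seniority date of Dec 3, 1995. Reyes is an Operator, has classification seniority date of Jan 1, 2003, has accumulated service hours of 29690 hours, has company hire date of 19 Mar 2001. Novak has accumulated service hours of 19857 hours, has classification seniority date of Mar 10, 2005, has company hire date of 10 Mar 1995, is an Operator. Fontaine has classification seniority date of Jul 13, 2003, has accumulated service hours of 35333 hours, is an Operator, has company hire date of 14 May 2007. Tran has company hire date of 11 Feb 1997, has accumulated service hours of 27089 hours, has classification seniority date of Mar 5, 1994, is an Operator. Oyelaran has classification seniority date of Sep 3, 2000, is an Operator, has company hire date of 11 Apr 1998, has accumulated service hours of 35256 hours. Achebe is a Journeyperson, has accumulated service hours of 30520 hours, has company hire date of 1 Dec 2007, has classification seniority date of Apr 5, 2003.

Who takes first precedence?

By classification: Achebe (Journeyperson); then Tran, Ferreira, Marchetti, Oyelaran, Reyes, Fontaine, Salazar and Novak (Operator).
Among Tran, Ferreira, Marchetti, Oyelaran, Reyes, Fontaine, Salazar and Novak, by classification seniority date (earlier first): Tran (Mar 5, 1994) before Ferreira (Dec 3, 1995) before Marchetti (Oct 27, 1997) before Oyelaran (Sep 3, 2000) before Reyes (Jan 1, 2003) before Fontaine and Salazar (Jul 13, 2003) before Novak (Mar 10, 2005).
Fontaine and Salazar both have company hire date 14 May 2007, so the next rule applies.
Among Fontaine and Salazar, alphabetically by surname: Fontaine before Salazar.
Order: Achebe, Tran, Ferreira, Marchetti, Oyelaran, Reyes, Fontaine, Salazar, Novak.

Achebe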